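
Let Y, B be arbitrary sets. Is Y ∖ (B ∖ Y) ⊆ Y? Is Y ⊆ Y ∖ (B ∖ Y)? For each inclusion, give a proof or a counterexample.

Reverse inclusion. Let x ∈ Y. Then either x ∈ Y and x ∉ B; or x ∈ Y ∩ B. In each case x ∈ Y ∖ (B ∖ Y), so Y ⊆ Y ∖ (B ∖ Y).

Forward inclusion. Let x ∈ Y ∖ (B ∖ Y). Then either x ∈ Y and x ∉ B; or x ∈ Y ∩ B. In each case x ∈ Y, so Y ∖ (B ∖ Y) ⊆ Y.

The two sets are equal.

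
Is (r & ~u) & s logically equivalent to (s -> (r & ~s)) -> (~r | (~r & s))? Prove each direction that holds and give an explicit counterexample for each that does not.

Not equivalent: only (⇒) holds.

[⇒] Assume the antecedent. If s is true, the consequent reduces to true regardless of the other variables. If s is false, the antecedent cannot hold. Either way the consequent holds.

[⇐] This fails. Under s = F, r = F, u = F, the left side is false but the right side is true.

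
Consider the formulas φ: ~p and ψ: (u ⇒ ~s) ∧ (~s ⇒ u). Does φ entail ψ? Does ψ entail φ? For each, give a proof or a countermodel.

Neither direction holds.

(⟹) This fails. Under p = F, s = F, u = F, the left side is true but the right side is false.

(⟸) This fails. Under p = T, s = T, u = F, the left side is false but the right side is true.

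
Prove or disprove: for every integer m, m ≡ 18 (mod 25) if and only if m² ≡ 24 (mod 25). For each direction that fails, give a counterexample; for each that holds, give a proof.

(→) Suppose m ≡ 18 (mod 25). Write m = 25j + 18. Then (25j + 18)² = 625j² + 900j + 324 = 25(25j² + 36j + 12) + 24, so m² ≡ 24 (mod 25).

(←) This fails: take m = 7. Then 7² = 49 ≡ 24 (mod 25), yet 7 ≡ 7 (mod 25), not 18.

(⇒) holds; (⇐) fails.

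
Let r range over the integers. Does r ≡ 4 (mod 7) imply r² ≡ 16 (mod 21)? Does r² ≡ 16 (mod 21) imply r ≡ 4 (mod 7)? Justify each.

Neither direction holds.

(→) This fails: take r = 18. Then 18 ≡ 4 (mod 7), but 18² = 324 ≡ 9 (mod 21), not 16.

(←) This fails: take r = 10. Then 10² = 100 ≡ 16 (mod 21), yet 10 ≡ 3 (mod 7), not 4.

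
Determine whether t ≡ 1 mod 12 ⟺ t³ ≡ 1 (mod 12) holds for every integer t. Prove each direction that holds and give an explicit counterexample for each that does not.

The biconditional holds.

(→) Suppose t ≡ 1 mod 12. Write t = 12j + 1. Then (12j + 1)³ = 1728j³ + 432j² + 36j + 1 = 12(144j³ + 36j² + 3j) + 1, so t³ ≡ 1 (mod 12).

(←) Conversely, suppose t³ ≡ 1 (mod 12). The only residue r in {0, …, 11} with r³ ≡ 1 (mod 12) is r = 1, so t ≡ 1 (mod 12).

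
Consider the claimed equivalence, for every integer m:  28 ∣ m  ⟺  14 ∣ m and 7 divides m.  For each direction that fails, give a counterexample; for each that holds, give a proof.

(→) If 28 ∣ m, write m = 28q. Since 28 = 2·14, m = 14·(2q), so 14 ∣ m; and since 28 = 4·7, m = 7·(4q), so 7 ∣ m.

(←) This fails: take m = 14. Both 14 ∣ 14 and 7 ∣ 14, yet 14 is not a multiple of 28 (since 14 = 0·28 + 14), so 28 ∤ 14.

Not equivalent: only (⇒) holds.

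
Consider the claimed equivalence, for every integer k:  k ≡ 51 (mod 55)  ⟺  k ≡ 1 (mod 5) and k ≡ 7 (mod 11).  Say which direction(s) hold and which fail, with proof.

Equivalent; both directions hold.

(→) Suppose k ≡ 51 (mod 55); write k = 55j + 51. Since 5 ∣ 55, reducing mod 5 gives k ≡ 51 ≡ 1 (mod 5); since 11 ∣ 55, reducing mod 11 gives k ≡ 51 ≡ 7 (mod 11).

(←) Conversely, if k ≡ 1 (mod 5) and k ≡ 7 (mod 11), then by the Chinese remainder theorem k ≡ 51 (mod 55). This is exactly k ≡ 51 (mod 55).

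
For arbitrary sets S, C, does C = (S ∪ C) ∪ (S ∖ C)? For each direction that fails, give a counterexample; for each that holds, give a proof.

(⊆) holds; (⊇) fails.

Forward inclusion. Let x ∈ C. Then either x ∈ C and x ∉ S; or x ∈ S ∩ C. In each case x ∈ (S ∪ C) ∪ (S ∖ C), so C ⊆ (S ∪ C) ∪ (S ∖ C).

Reverse inclusion. This inclusion fails. Take S = {1}, C = ∅; then 1 ∈ (S ∪ C) ∪ (S ∖ C) but 1 ∉ C.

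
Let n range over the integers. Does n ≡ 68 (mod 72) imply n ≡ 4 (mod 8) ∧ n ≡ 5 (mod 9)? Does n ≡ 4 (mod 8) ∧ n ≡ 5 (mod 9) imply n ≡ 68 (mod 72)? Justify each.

[⇐] If n ≡ 4 (mod 8) and n ≡ 5 (mod 9), then by the Chinese remainder theorem n ≡ 68 (mod 72). This is exactly n ≡ 68 (mod 72).

[⇒] Suppose n ≡ 68 (mod 72); write n = 72j + 68. Since 8 ∣ 72, reducing mod 8 gives n ≡ 68 ≡ 4 (mod 8); since 9 ∣ 72, reducing mod 9 gives n ≡ 68 ≡ 5 (mod 9).

Both directions hold; the statement is true.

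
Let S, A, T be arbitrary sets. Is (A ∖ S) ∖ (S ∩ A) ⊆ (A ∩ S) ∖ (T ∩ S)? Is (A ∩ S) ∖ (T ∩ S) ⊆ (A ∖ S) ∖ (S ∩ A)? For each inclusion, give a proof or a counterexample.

(⊆) fails and (⊇) fails.

(⟹) This inclusion fails. Take S = ∅, A = {1}, T = ∅; then 1 ∈ (A ∖ S) ∖ (S ∩ A) but 1 ∉ (A ∩ S) ∖ (T ∩ S).

(⟸) This inclusion fails. Take S = {1}, A = {1}, T = ∅; then 1 ∈ (A ∩ S) ∖ (T ∩ S) but 1 ∉ (A ∖ S) ∖ (S ∩ A).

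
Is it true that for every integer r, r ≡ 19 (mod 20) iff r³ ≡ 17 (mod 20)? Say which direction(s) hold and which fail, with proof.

(⇒) fails and (⇐) fails.

(→) This fails: take r = 19. Then 19 ≡ 19 (mod 20), but 19³ = 6859 ≡ 19 (mod 20), not 17.

(←) This fails: take r = 13. Then 13³ = 2197 ≡ 17 (mod 20), yet 13 ≡ 13 (mod 20), not 19.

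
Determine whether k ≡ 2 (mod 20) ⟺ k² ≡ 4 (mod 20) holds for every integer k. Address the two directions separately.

[⇒] Suppose k ≡ 2 (mod 20). Write k = 20j + 2. Then (20j + 2)² = 400j² + 80j + 4 = 20(20j² + 4j) + 4, so k² ≡ 4 (mod 20).

[⇐] This fails: take k = 8. Then 8² = 64 ≡ 4 (mod 20), yet 8 ≡ 8 (mod 20), not 2.

Only the forward implication holds.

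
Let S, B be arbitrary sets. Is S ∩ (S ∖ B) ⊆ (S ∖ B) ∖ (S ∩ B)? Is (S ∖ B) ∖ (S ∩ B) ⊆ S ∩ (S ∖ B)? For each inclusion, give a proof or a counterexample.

(⟸) Let x ∈ (S ∖ B) ∖ (S ∩ B). Then x ∈ S and x ∉ B, from which x ∈ S ∩ (S ∖ B).

(⟹) Let x ∈ S ∩ (S ∖ B). Then x ∈ S and x ∉ B, from which x ∈ (S ∖ B) ∖ (S ∩ B).

Both inclusions hold.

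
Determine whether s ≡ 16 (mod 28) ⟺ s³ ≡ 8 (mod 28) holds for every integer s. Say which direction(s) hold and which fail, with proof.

(→) Suppose s ≡ 16 (mod 28). Write s = 28j + 16. Then (28j + 16)³ = 21952j³ + 37632j² + 21504j + 4096 = 28(784j³ + 1344j² + 768j + 146) + 8, so s³ ≡ 8 (mod 28).

(←) This fails: take s = 2. Then 2³ = 8 ≡ 8 (mod 28), yet 2 ≡ 2 (mod 28), not 16.

The forward direction holds; the converse fails.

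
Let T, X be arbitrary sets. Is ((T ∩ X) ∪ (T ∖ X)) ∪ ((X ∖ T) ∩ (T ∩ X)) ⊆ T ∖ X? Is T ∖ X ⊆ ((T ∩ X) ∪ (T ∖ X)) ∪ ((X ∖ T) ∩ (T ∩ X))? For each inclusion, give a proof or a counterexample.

Reverse inclusion. Let x ∈ T ∖ X. Then x ∈ T and x ∉ X, from which x ∈ ((T ∩ X) ∪ (T ∖ X)) ∪ ((X ∖ T) ∩ (T ∩ X)).

Forward inclusion. This inclusion fails. Take T = {1}, X = {1}; then 1 ∈ ((T ∩ X) ∪ (T ∖ X)) ∪ ((X ∖ T) ∩ (T ∩ X)) but 1 ∉ T ∖ X.

(⊆) fails; (⊇) holds.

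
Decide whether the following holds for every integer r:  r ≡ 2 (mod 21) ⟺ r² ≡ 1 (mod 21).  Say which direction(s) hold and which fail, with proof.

Forward direction. This fails: take r = 2. Then 2 ≡ 2 (mod 21), but 2² = 4 ≡ 4 (mod 21), not 1.

Converse. This fails: take r = 1. Then 1² = 1 ≡ 1 (mod 21), yet 1 ≡ 1 (mod 21), not 2.

Both directions fail.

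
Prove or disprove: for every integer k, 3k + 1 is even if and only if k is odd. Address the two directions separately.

Equivalent; both directions hold.

Forward direction. Suppose 3k + 1 is even. Since 3 is odd, 3k and k have the same parity, so 3k + 1 ≡ k + 1 (mod 2). As 1 is odd, 3k + 1 is even exactly when k is odd. Thus k is odd.

Converse. Suppose k is odd; write k = 2j + 1. Then 3k + 1 = 3·(2j + 1) + 1 = 2·3j + 4, which is even.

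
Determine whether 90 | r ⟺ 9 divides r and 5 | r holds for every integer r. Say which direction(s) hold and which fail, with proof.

Not equivalent: only (⇒) holds.

(⇐) This fails: take r = 45. Both 9 ∣ 45 and 5 ∣ 45, yet 45 is not a multiple of 90 (since 45 = 0·90 + 45), so 90 ∤ 45.

(⇒) If 90 ∣ r, write r = 90q. Since 90 = 10·9, r = 9·(10q), so 9 ∣ r; and since 90 = 18·5, r = 5·(18q), so 5 ∣ r.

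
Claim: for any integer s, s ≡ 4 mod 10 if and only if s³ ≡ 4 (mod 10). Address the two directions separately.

Both directions hold.

(←) Suppose s³ ≡ 4 (mod 10). The only residue r in {0, …, 9} with r³ ≡ 4 (mod 10) is r = 4, so s ≡ 4 (mod 10).

(→) Suppose s ≡ 4 mod 10. Write s = 10j + 4. Then (10j + 4)³ = 1000j³ + 1200j² + 480j + 64 = 10(100j³ + 120j² + 48j + 6) + 4, so s³ ≡ 4 (mod 10).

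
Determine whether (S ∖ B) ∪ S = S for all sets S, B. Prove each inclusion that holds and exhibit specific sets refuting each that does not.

Forward inclusion. Let x ∈ (S ∖ B) ∪ S. Then either x ∈ S and x ∉ B; or x ∈ S ∩ B. In each case x ∈ S, so (S ∖ B) ∪ S ⊆ S.

Reverse inclusion. Let x ∈ S. Then either x ∈ S and x ∉ B; or x ∈ S ∩ B. In each case x ∈ (S ∖ B) ∪ S, so S ⊆ (S ∖ B) ∪ S.

The two sets are equal.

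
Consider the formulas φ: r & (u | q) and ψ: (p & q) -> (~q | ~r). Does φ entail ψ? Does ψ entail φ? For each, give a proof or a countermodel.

Neither direction holds.

(→) This fails. Under r = T, u = F, q = T, p = T, the left side is true but the right side is false.

(←) This fails. Under r = F, u = F, q = F, p = F, the left side is false but the right side is true.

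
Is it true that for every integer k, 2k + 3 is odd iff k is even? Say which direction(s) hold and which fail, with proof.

Not equivalent: only (⇐) holds.

(⟹) This fails: take k = 7. Then 2k + 3 = 17, which is odd, yet k = 7 is odd, not even.

(⟸) Suppose k is even. Since 2 is even, 2k is even for every k, so 2k + 3 has the same parity as 3, which is odd. Hence 2k + 3 is odd.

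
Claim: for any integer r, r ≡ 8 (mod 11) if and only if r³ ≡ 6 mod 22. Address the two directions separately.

(⟹) This fails: take r = 19. Then 19 ≡ 8 (mod 11), but 19³ = 6859 ≡ 17 (mod 22), not 6.

(⟸) Conversely, the residues r modulo 22 with r³ ≡ 6 (mod 22) are exactly {8}, and each is ≡ 8 (mod 11).

Only the converse holds.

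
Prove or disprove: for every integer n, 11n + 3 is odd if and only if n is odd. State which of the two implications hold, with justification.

(⇒) This fails: n = 6 gives 11n + 3 = 69, which is odd, but 6 is even, not odd.

(⇐) This also fails: n = 7 is odd, but 11n + 3 = 80 is even, not odd.

Both directions fail.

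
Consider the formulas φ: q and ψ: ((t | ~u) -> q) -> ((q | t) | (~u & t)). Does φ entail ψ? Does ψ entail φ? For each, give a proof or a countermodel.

Only the forward direction holds.

[⇒] Assume the antecedent. If t is true, the consequent reduces to true regardless of the other variables. If t is false, the antecedent forces (t = F, q = T, u = F) or (t = F, q = T, u = T), and the consequent holds there. Either way the consequent holds.

[⇐] This fails. Under t = F, q = F, u = F, the left side is false but the right side is true.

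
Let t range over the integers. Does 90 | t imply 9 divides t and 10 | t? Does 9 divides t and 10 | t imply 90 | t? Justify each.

Forward direction. If 90 ∣ t, write t = 90q. Since 90 = 10·9, t = 9·(10q), so 9 ∣ t; and since 90 = 9·10, t = 10·(9q), so 10 ∣ t.

Converse. Suppose 9 ∣ t and 10 ∣ t. Any common multiple of 9 and 10 is a multiple of their lcm; here gcd(9, 10) = 1, so lcm(9, 10) = 9·10 = 90, so 90 ∣ t.

The biconditional holds.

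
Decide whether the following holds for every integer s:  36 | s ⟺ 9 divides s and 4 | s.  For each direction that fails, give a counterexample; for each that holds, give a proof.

Equivalent; both directions hold.

Forward direction. If 36 ∣ s, write s = 36q. Since 36 = 4·9, s = 9·(4q), so 9 ∣ s; and since 36 = 9·4, s = 4·(9q), so 4 ∣ s.

Converse. Suppose 9 ∣ s and 4 ∣ s. Any common multiple of 9 and 4 is a multiple of their lcm; here gcd(9, 4) = 1, so lcm(9, 4) = 9·4 = 36, so 36 ∣ s.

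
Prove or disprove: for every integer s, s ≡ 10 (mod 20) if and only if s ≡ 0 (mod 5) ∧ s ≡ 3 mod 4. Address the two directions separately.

(⇒) fails and (⇐) fails.

Forward direction. This fails: s = 10 gives 10 ≡ 10 (mod 20) but 10 ≡ 2 (mod 4), so the conjunction on the right does not hold.

Converse. This fails: s = 15 satisfies both congruences on the right (15 ≡ 0 mod 5 and 15 ≡ 3 mod 4) yet 15 ≡ 15 (mod 20), not 10.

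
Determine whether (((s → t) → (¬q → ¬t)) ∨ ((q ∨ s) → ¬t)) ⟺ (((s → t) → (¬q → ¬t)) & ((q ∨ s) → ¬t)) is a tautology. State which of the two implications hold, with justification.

(⟹) This fails. Under q = F, t = T, s = F, the left side is true but the right side is false.

(⟸) Assume the antecedent. If q is true, the consequent reduces to true regardless of the other variables. If q is false, the antecedent forces (q = F, t = F, s = F) or (q = F, t = F, s = T), and the consequent holds there. Either way the consequent holds.

Not equivalent: only (⇐) holds.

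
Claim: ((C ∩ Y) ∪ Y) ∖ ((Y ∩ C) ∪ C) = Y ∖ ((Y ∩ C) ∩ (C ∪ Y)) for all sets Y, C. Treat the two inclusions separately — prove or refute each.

Both inclusions hold; the sets are equal.

(⟹) Let x ∈ ((C ∩ Y) ∪ Y) ∖ ((Y ∩ C) ∪ C). Then x ∈ Y and x ∉ C, from which x ∈ Y ∖ ((Y ∩ C) ∩ (C ∪ Y)).

(⟸) Let x ∈ Y ∖ ((Y ∩ C) ∩ (C ∪ Y)). Then x ∈ Y and x ∉ C, from which x ∈ ((C ∩ Y) ∪ Y) ∖ ((Y ∩ C) ∪ C).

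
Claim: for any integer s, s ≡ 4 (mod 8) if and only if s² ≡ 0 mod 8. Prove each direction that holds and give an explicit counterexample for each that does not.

[⇐] This fails: take s = 0. Then 0² = 0 ≡ 0 (mod 8), yet 0 ≡ 0 (mod 8), not 4.

[⇒] Suppose s ≡ 4 (mod 8). Write s = 8j + 4. Then (8j + 4)² = 64j² + 64j + 16 = 8(8j² + 8j + 2) + 0, so s² ≡ 0 (mod 8).

The forward direction holds; the converse fails.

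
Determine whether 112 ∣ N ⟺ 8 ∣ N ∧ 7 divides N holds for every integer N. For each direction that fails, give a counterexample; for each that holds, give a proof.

(⇒) holds; (⇐) fails.

(→) If 112 ∣ N, write N = 112q. Since 112 = 14·8, N = 8·(14q), so 8 ∣ N; and since 112 = 16·7, N = 7·(16q), so 7 ∣ N.

(←) This fails: take N = 56. Both 8 ∣ 56 and 7 ∣ 56, yet 56 is not a multiple of 112 (since 56 = 0·112 + 56), so 112 ∤ 56.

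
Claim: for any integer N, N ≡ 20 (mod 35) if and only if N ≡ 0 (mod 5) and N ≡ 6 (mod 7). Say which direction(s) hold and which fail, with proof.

(←) If N ≡ 0 (mod 5) and N ≡ 6 (mod 7), then by the Chinese remainder theorem N ≡ 20 (mod 35). This is exactly N ≡ 20 (mod 35).

(→) Suppose N ≡ 20 (mod 35); write N = 35j + 20. Since 5 ∣ 35, reducing mod 5 gives N ≡ 20 ≡ 0 (mod 5); since 7 ∣ 35, reducing mod 7 gives N ≡ 20 ≡ 6 (mod 7).

Equivalent; both directions hold.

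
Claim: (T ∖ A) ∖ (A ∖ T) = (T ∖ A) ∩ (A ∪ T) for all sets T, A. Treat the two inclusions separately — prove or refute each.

(⊆) Let x ∈ (T ∖ A) ∖ (A ∖ T). Then x ∈ T and x ∉ A, from which x ∈ (T ∖ A) ∩ (A ∪ T).

(⊇) Let x ∈ (T ∖ A) ∩ (A ∪ T). Then x ∈ T and x ∉ A, from which x ∈ (T ∖ A) ∖ (A ∖ T).

The two sets are equal.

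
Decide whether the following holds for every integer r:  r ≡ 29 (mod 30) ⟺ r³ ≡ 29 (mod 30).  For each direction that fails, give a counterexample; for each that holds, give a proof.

[⇐] Suppose r³ ≡ 29 (mod 30). The only residue r in {0, …, 29} with r³ ≡ 29 (mod 30) is r = 29, so r ≡ 29 (mod 30).

[⇒] Suppose r ≡ 29 (mod 30). Write r = 30j + 29. Then (30j + 29)³ = 27000j³ + 78300j² + 75690j + 24389 = 30(900j³ + 2610j² + 2523j + 812) + 29, so r³ ≡ 29 (mod 30).

Both directions hold.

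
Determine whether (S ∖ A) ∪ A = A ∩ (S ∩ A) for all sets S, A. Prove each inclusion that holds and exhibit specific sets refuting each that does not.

(⊆) This inclusion fails. Take S = {1}, A = ∅; then 1 ∈ (S ∖ A) ∪ A but 1 ∉ A ∩ (S ∩ A).

(⊇) Let x ∈ A ∩ (S ∩ A). Then x ∈ S ∩ A, from which x ∈ (S ∖ A) ∪ A.

The sets are not equal: only the reverse inclusion holds.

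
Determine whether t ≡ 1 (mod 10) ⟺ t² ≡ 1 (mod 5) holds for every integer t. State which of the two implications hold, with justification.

Forward direction. Suppose t ≡ 1 (mod 10). Then t² ≡ 1² = 1 (mod 10), and since 5 ∣ 10, also t² ≡ 1 (mod 5).

Converse. This fails: take t = 4. Then 4² = 16 ≡ 1 (mod 5), yet 4 ≡ 4 (mod 10), not 1.

Only the forward direction holds.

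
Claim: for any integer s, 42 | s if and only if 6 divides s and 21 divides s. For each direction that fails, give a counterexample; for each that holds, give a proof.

Both implications hold.

(→) If 42 ∣ s, write s = 42q. Since 42 = 7·6, s = 6·(7q), so 6 ∣ s; and since 42 = 2·21, s = 21·(2q), so 21 ∣ s.

(←) Suppose 6 ∣ s and 21 ∣ s. Any common multiple of 6 and 21 is a multiple of their lcm; here lcm(6, 21) = 6·21/gcd(6, 21) = 126/3 = 42, so 42 ∣ s.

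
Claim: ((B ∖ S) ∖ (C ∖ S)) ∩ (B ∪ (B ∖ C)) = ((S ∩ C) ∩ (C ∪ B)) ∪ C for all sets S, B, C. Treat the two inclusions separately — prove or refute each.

(⊆) This inclusion fails. Take S = ∅, B = {1}, C = ∅; then 1 ∈ ((B ∖ S) ∖ (C ∖ S)) ∩ (B ∪ (B ∖ C)) but 1 ∉ ((S ∩ C) ∩ (C ∪ B)) ∪ C.

(⊇) This inclusion fails. Take S = ∅, B = ∅, C = {1}; then 1 ∈ ((S ∩ C) ∩ (C ∪ B)) ∪ C but 1 ∉ ((B ∖ S) ∖ (C ∖ S)) ∩ (B ∪ (B ∖ C)).

Both inclusions fail.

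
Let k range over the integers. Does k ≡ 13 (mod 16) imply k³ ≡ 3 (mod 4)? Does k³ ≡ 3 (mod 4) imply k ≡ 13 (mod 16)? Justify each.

(⇒) This fails: take k = 13. Then 13 ≡ 13 (mod 16), but 13³ = 2197 ≡ 1 (mod 4), not 3.

(⇐) This fails: take k = 3. Then 3³ = 27 ≡ 3 (mod 4), yet 3 ≡ 3 (mod 16), not 13.

Neither direction holds.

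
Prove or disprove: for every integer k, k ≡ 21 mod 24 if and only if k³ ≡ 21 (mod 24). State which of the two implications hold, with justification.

Equivalent; both directions hold.

(⇒) Suppose k ≡ 21 mod 24. Write k = 24j + 21. Then (24j + 21)³ = 13824j³ + 36288j² + 31752j + 9261 = 24(576j³ + 1512j² + 1323j + 385) + 21, so k³ ≡ 21 (mod 24).

(⇐) Conversely, suppose k³ ≡ 21 (mod 24). The only residue r in {0, …, 23} with r³ ≡ 21 (mod 24) is r = 21, so k ≡ 21 (mod 24).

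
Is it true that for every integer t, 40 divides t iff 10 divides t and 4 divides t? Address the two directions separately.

[⇒] If 40 ∣ t, write t = 40q. Since 40 = 4·10, t = 10·(4q), so 10 ∣ t; and since 40 = 10·4, t = 4·(10q), so 4 ∣ t.

[⇐] This fails: take t = 20. Both 10 ∣ 20 and 4 ∣ 20, yet 20 is not a multiple of 40 (since 20 = 0·40 + 20), so 40 ∤ 20.

Only the forward implication holds.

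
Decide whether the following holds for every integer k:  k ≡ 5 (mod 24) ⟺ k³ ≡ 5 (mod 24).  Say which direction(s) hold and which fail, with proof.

(←) Suppose k³ ≡ 5 (mod 24). The only residue r in {0, …, 23} with r³ ≡ 5 (mod 24) is r = 5, so k ≡ 5 (mod 24).

(→) Suppose k ≡ 5 (mod 24). Write k = 24j + 5. Then (24j + 5)³ = 13824j³ + 8640j² + 1800j + 125 = 24(576j³ + 360j² + 75j + 5) + 5, so k³ ≡ 5 (mod 24).

Both implications hold.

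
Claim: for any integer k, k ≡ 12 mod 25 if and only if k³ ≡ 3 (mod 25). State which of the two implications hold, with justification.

Forward direction. Suppose k ≡ 12 mod 25. Write k = 25j + 12. Then (25j + 12)³ = 15625j³ + 22500j² + 10800j + 1728 = 25(625j³ + 900j² + 432j + 69) + 3, so k³ ≡ 3 (mod 25).

Converse. Suppose k³ ≡ 3 (mod 25). The only residue r in {0, …, 24} with r³ ≡ 3 (mod 25) is r = 12, so k ≡ 12 (mod 25).

Both implications hold.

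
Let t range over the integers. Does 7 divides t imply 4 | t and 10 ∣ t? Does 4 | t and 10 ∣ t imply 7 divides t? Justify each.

[⇒] This fails: take t = 7. Certainly 7 ∣ 7, but 4 ∤ 7.

[⇐] This fails: take t = 20. Both 4 ∣ 20 and 10 ∣ 20, yet 20 is not a multiple of 7 (since 20 = 2·7 + 6), so 7 ∤ 20.

Neither implication holds.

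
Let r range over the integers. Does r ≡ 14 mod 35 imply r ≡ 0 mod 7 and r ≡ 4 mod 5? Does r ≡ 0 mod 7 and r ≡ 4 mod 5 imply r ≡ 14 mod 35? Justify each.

Converse. If r ≡ 0 (mod 7) and r ≡ 4 (mod 5), then by the Chinese remainder theorem r ≡ 14 (mod 35). This is exactly r ≡ 14 (mod 35).

Forward direction. Suppose r ≡ 14 (mod 35); write r = 35j + 14. Since 7 ∣ 35, reducing mod 7 gives r ≡ 14 ≡ 0 (mod 7); since 5 ∣ 35, reducing mod 5 gives r ≡ 14 ≡ 4 (mod 5).

Both directions hold; the statement is true.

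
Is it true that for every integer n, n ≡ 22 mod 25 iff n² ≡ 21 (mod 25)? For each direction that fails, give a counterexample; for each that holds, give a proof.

(⇒) fails and (⇐) fails.

(⟹) This fails: take n = 22. Then 22 ≡ 22 (mod 25), but 22² = 484 ≡ 9 (mod 25), not 21.

(⟸) This fails: take n = 11. Then 11² = 121 ≡ 21 (mod 25), yet 11 ≡ 11 (mod 25), not 22.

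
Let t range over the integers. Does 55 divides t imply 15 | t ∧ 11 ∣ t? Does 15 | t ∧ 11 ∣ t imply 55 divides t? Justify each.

The forward direction fails; the converse holds.

Forward direction. This fails: take t = 55. Certainly 55 ∣ 55, but 15 ∤ 55.

Converse. Suppose 15 ∣ t and 11 ∣ t. Any common multiple of 15 and 11 is a multiple of their lcm; here gcd(15, 11) = 1, so lcm(15, 11) = 15·11 = 165, so 165 ∣ t. Since 55 ∣ 165, it follows that 55 ∣ t.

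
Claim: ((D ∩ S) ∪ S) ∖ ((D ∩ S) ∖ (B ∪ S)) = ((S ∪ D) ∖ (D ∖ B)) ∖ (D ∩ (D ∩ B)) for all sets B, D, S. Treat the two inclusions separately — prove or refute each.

(⊆) fails; (⊇) holds.

(⟸) Let x ∈ ((S ∪ D) ∖ (D ∖ B)) ∖ (D ∩ (D ∩ B)). Then either x ∈ S and x ∉ B, D; or x ∈ B ∩ S and x ∉ D. In each case x ∈ ((D ∩ S) ∪ S) ∖ ((D ∩ S) ∖ (B ∪ S)), so ((S ∪ D) ∖ (D ∖ B)) ∖ (D ∩ (D ∩ B)) ⊆ ((D ∩ S) ∪ S) ∖ ((D ∩ S) ∖ (B ∪ S)).

(⟹) This inclusion fails. Take B = ∅, D = {1}, S = {1}; then 1 ∈ ((D ∩ S) ∪ S) ∖ ((D ∩ S) ∖ (B ∪ S)) but 1 ∉ ((S ∪ D) ∖ (D ∖ B)) ∖ (D ∩ (D ∩ B)).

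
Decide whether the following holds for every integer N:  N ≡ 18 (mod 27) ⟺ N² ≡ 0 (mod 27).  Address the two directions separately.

(⇐) This fails: take N = 0. Then 0² = 0 ≡ 0 (mod 27), yet 0 ≡ 0 (mod 27), not 18.

(⇒) Suppose N ≡ 18 (mod 27). Write N = 27j + 18. Then (27j + 18)² = 729j² + 972j + 324 = 27(27j² + 36j + 12) + 0, so N² ≡ 0 (mod 27).

(⇒) holds; (⇐) fails.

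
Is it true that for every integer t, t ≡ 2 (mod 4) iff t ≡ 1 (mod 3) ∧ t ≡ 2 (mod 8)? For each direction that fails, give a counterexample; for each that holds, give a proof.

(→) This fails: t = 2 gives 2 ≡ 2 (mod 4) but 2 ≡ 2 (mod 3), so the conjunction on the right does not hold.

(←) Conversely, if t ≡ 1 (mod 3) and t ≡ 2 (mod 8), then by the Chinese remainder theorem t ≡ 10 (mod 24). Since 10 ≡ 2 (mod 4) and 4 ∣ 24, we get t ≡ 2 (mod 4).

(⇒) fails; (⇐) holds.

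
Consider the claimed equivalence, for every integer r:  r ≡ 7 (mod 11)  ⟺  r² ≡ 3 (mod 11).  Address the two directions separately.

(⇒) fails and (⇐) fails.

Forward direction. This fails: take r = 7. Then 7 ≡ 7 (mod 11), but 7² = 49 ≡ 5 (mod 11), not 3.

Converse. This fails: take r = 5. Then 5² = 25 ≡ 3 (mod 11), yet 5 ≡ 5 (mod 11), not 7.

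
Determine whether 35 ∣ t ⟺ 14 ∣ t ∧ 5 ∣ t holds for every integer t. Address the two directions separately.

Forward direction. This fails: take t = 35. Certainly 35 ∣ 35, but 14 ∤ 35.

Converse. Suppose 14 ∣ t and 5 ∣ t. Any common multiple of 14 and 5 is a multiple of their lcm; here gcd(14, 5) = 1, so lcm(14, 5) = 14·5 = 70, so 70 ∣ t. Since 35 ∣ 70, it follows that 35 ∣ t.

Not equivalent: only (⇐) holds.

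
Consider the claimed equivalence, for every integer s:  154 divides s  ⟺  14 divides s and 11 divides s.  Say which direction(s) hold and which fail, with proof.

(→) If 154 ∣ s, write s = 154q. Since 154 = 11·14, s = 14·(11q), so 14 ∣ s; and since 154 = 14·11, s = 11·(14q), so 11 ∣ s.

(←) Suppose 14 ∣ s and 11 ∣ s. Any common multiple of 14 and 11 is a multiple of their lcm; here gcd(14, 11) = 1, so lcm(14, 11) = 14·11 = 154, so 154 ∣ s.

Both directions hold.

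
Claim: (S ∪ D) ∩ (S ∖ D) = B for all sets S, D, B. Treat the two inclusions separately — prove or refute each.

Forward inclusion. This inclusion fails. Take S = {1}, D = ∅, B = ∅; then 1 ∈ (S ∪ D) ∩ (S ∖ D) but 1 ∉ B.

Reverse inclusion. This inclusion fails. Take S = ∅, D = ∅, B = {1}; then 1 ∈ B but 1 ∉ (S ∪ D) ∩ (S ∖ D).

Neither inclusion holds.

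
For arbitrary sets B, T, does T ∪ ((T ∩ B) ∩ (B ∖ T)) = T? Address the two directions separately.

Both inclusions hold; the sets are equal.

(⊆) Let x ∈ T ∪ ((T ∩ B) ∩ (B ∖ T)). Then either x ∈ T and x ∉ B; or x ∈ B ∩ T. In each case x ∈ T, so T ∪ ((T ∩ B) ∩ (B ∖ T)) ⊆ T.

(⊇) Let x ∈ T. Then either x ∈ T and x ∉ B; or x ∈ B ∩ T. In each case x ∈ T ∪ ((T ∩ B) ∩ (B ∖ T)), so T ⊆ T ∪ ((T ∩ B) ∩ (B ∖ T)).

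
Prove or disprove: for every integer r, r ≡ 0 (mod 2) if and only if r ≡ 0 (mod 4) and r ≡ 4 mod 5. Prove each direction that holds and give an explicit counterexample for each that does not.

Not equivalent: only (⇐) holds.

[⇒] This fails: r = 0 gives 0 ≡ 0 (mod 2) but 0 ≡ 0 (mod 5), so the conjunction on the right does not hold.

[⇐] Conversely, if r ≡ 0 (mod 4) and r ≡ 4 (mod 5), then by the Chinese remainder theorem r ≡ 4 (mod 20). Since 4 ≡ 0 (mod 2) and 2 ∣ 20, we get r ≡ 0 (mod 2).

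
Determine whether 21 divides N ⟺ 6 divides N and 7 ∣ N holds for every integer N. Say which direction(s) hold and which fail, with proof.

(→) This fails: take N = 21. Certainly 21 ∣ 21, but 6 ∤ 21.

(←) Suppose 6 ∣ N and 7 ∣ N. Any common multiple of 6 and 7 is a multiple of their lcm; here gcd(6, 7) = 1, so lcm(6, 7) = 6·7 = 42, so 42 ∣ N. Since 21 ∣ 42, it follows that 21 ∣ N.

(⇒) fails; (⇐) holds.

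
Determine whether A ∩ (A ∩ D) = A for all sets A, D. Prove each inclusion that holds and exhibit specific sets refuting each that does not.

(⊆) Let x ∈ A ∩ (A ∩ D). Then x ∈ A ∩ D, from which x ∈ A.

(⊇) This inclusion fails. Take A = {1}, D = ∅; then 1 ∈ A but 1 ∉ A ∩ (A ∩ D).

The sets are not equal: only the forward inclusion holds.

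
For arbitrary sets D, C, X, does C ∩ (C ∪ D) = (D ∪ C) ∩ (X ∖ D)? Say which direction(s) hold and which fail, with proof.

Forward inclusion. This inclusion fails. Take D = ∅, C = {1}, X = ∅; then 1 ∈ C ∩ (C ∪ D) but 1 ∉ (D ∪ C) ∩ (X ∖ D).

Reverse inclusion. Let x ∈ (D ∪ C) ∩ (X ∖ D). Then x ∈ C ∩ X and x ∉ D, from which x ∈ C ∩ (C ∪ D).

(⊆) fails; (⊇) holds.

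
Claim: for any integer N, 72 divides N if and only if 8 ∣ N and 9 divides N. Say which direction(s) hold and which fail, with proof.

[⇒] If 72 ∣ N, write N = 72q. Since 72 = 9·8, N = 8·(9q), so 8 ∣ N; and since 72 = 8·9, N = 9·(8q), so 9 ∣ N.

[⇐] Suppose 8 ∣ N and 9 ∣ N. Any common multiple of 8 and 9 is a multiple of their lcm; here gcd(8, 9) = 1, so lcm(8, 9) = 8·9 = 72, so 72 ∣ N.

Both implications hold.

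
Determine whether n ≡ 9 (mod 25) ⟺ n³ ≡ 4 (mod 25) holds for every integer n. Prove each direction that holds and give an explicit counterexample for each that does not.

Equivalent; both directions hold.

[⇒] Suppose n ≡ 9 (mod 25). Write n = 25j + 9. Then (25j + 9)³ = 15625j³ + 16875j² + 6075j + 729 = 25(625j³ + 675j² + 243j + 29) + 4, so n³ ≡ 4 (mod 25).

[⇐] Conversely, suppose n³ ≡ 4 (mod 25). The only residue r in {0, …, 24} with r³ ≡ 4 (mod 25) is r = 9, so n ≡ 9 (mod 25).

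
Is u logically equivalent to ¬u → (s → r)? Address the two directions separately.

Only the forward implication holds.

(⟹) Assume the antecedent. If s is true, the antecedent forces (s = T, u = T, r = F) or (s = T, u = T, r = T), and ¬u → (s → r) holds there. If s is false, ¬u → (s → r) reduces to true regardless of the other variables. Either way ¬u → (s → r) holds.

(⟸) This fails. Under s = F, u = F, r = F, the left side is false but the right side is true.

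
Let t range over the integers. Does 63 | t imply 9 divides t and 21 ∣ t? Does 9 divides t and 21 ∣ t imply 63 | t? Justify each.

(⟹) If 63 ∣ t, write t = 63q. Since 63 = 7·9, t = 9·(7q), so 9 ∣ t; and since 63 = 3·21, t = 21·(3q), so 21 ∣ t.

(⟸) Suppose 9 ∣ t and 21 ∣ t. Any common multiple of 9 and 21 is a multiple of their lcm; here lcm(9, 21) = 9·21/gcd(9, 21) = 189/3 = 63, so 63 ∣ t.

Both directions hold; the statement is true.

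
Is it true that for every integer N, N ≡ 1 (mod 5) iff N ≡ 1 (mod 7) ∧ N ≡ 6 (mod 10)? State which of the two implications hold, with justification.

(→) This fails: N = 1 gives 1 ≡ 1 (mod 5) but 1 ≡ 1 (mod 10), so the conjunction on the right does not hold.

(←) Conversely, if N ≡ 1 (mod 7) and N ≡ 6 (mod 10), then by the Chinese remainder theorem N ≡ 36 (mod 70). Since 36 ≡ 1 (mod 5) and 5 ∣ 70, we get N ≡ 1 (mod 5).

Not equivalent: only (⇐) holds.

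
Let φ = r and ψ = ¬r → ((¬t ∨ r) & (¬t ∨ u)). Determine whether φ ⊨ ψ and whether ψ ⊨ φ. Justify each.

Only the forward direction holds.

(⇒) Assume the antecedent. If r is true, ¬r → ((¬t ∨ r) & (¬t ∨ u)) reduces to true regardless of the other variables. If r is false, the antecedent cannot hold. Either way ¬r → ((¬t ∨ r) & (¬t ∨ u)) holds.

(⇐) This fails. Under r = F, u = F, t = F, the left side is false but the right side is true.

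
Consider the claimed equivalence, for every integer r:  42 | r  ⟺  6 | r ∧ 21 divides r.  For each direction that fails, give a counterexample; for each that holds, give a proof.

Both directions hold; the statement is true.

(⇒) If 42 ∣ r, write r = 42q. Since 42 = 7·6, r = 6·(7q), so 6 ∣ r; and since 42 = 2·21, r = 21·(2q), so 21 ∣ r.

(⇐) Suppose 6 ∣ r and 21 ∣ r. Any common multiple of 6 and 21 is a multiple of their lcm; here lcm(6, 21) = 6·21/gcd(6, 21) = 126/3 = 42, so 42 ∣ r.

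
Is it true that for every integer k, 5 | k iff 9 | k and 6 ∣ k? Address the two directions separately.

Both directions fail.

[⇒] This fails: take k = 5. Certainly 5 ∣ 5, but 9 ∤ 5.

[⇐] This fails: take k = 18. Both 9 ∣ 18 and 6 ∣ 18, yet 18 is not a multiple of 5 (since 18 = 3·5 + 3), so 5 ∤ 18.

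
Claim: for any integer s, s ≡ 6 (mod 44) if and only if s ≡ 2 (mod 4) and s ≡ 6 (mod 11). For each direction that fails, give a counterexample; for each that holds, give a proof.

Both directions hold.

(⇒) Suppose s ≡ 6 (mod 44); write s = 44j + 6. Since 4 ∣ 44, reducing mod 4 gives s ≡ 6 ≡ 2 (mod 4); since 11 ∣ 44, reducing mod 11 gives s ≡ 6 (mod 11).

(⇐) Conversely, if s ≡ 2 (mod 4) and s ≡ 6 (mod 11), then by the Chinese remainder theorem s ≡ 6 (mod 44). This is exactly s ≡ 6 (mod 44).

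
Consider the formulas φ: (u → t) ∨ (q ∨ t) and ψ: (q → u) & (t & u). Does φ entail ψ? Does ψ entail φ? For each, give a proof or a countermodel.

Not equivalent: only (⇐) holds.

Forward direction. This fails. Under t = F, u = F, q = F, the left side is true but the right side is false.

Converse. Assume the antecedent. If t is true, (u → t) ∨ (q ∨ t) reduces to true regardless of the other variables. If t is false, the antecedent cannot hold. Either way (u → t) ∨ (q ∨ t) holds.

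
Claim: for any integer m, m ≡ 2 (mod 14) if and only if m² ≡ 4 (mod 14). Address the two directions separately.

Only the forward direction holds.

(⇒) Suppose m ≡ 2 (mod 14). Write m = 14j + 2. Then (14j + 2)² = 196j² + 56j + 4 = 14(14j² + 4j) + 4, so m² ≡ 4 (mod 14).

(⇐) This fails: take m = 12. Then 12² = 144 ≡ 4 (mod 14), yet 12 ≡ 12 (mod 14), not 2.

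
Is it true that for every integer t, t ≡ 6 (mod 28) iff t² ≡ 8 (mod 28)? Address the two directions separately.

Only the forward direction holds.

(⟹) Suppose t ≡ 6 (mod 28). Write t = 28j + 6. Then (28j + 6)² = 784j² + 336j + 36 = 28(28j² + 12j + 1) + 8, so t² ≡ 8 (mod 28).

(⟸) This fails: take t = 8. Then 8² = 64 ≡ 8 (mod 28), yet 8 ≡ 8 (mod 28), not 6.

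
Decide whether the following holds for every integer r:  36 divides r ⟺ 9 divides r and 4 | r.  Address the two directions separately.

Both directions hold; the statement is true.

Converse. Suppose 9 ∣ r and 4 ∣ r. Any common multiple of 9 and 4 is a multiple of their lcm; here gcd(9, 4) = 1, so lcm(9, 4) = 9·4 = 36, so 36 ∣ r.

Forward direction. If 36 ∣ r, write r = 36q. Since 36 = 4·9, r = 9·(4q), so 9 ∣ r; and since 36 = 9·4, r = 4·(9q), so 4 ∣ r.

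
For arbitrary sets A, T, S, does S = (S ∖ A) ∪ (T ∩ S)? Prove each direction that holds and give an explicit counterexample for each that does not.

Only the reverse inclusion holds.

(⊆) This inclusion fails. Take A = {1}, T = ∅, S = {1}; then 1 ∈ S but 1 ∉ (S ∖ A) ∪ (T ∩ S).

(⊇) Let x ∈ (S ∖ A) ∪ (T ∩ S). Then either x ∈ S and x ∉ A, T; or x ∈ T ∩ S and x ∉ A; or x ∈ A ∩ T ∩ S. In each case x ∈ S, so (S ∖ A) ∪ (T ∩ S) ⊆ S.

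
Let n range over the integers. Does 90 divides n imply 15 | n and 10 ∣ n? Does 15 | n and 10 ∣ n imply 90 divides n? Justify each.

The forward direction holds; the converse fails.

(←) This fails: take n = 30. Both 15 ∣ 30 and 10 ∣ 30, yet 30 is not a multiple of 90 (since 30 = 0·90 + 30), so 90 ∤ 30.

(→) If 90 ∣ n, write n = 90q. Since 90 = 6·15, n = 15·(6q), so 15 ∣ n; and since 90 = 9·10, n = 10·(9q), so 10 ∣ n.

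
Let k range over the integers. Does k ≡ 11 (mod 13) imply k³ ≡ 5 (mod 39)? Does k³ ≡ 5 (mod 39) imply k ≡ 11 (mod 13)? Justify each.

Forward direction. This fails: take k = 24. Then 24 ≡ 11 (mod 13), but 24³ = 13824 ≡ 18 (mod 39), not 5.

Converse. This fails: take k = 8. Then 8³ = 512 ≡ 5 (mod 39), yet 8 ≡ 8 (mod 13), not 11.

(⇒) fails and (⇐) fails.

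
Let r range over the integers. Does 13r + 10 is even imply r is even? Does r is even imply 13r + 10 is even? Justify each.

(⟹) Suppose 13r + 10 is even. Since 13 is odd, 13r and r have the same parity, so 13r + 10 ≡ r + 10 (mod 2). As 10 is even, 13r + 10 is even exactly when r is even. Thus r is even.

(⟸) Conversely, suppose r is even; write r = 2j. Then 13r + 10 = 13·(2j) + 10 = 2·13j + 10, which is even.

Equivalent; both directions hold.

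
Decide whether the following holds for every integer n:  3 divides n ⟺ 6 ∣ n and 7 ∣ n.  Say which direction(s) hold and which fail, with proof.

Forward direction. This fails: take n = 3. Certainly 3 ∣ 3, but 6 ∤ 3.

Converse. Suppose 6 ∣ n and 7 ∣ n. Any common multiple of 6 and 7 is a multiple of their lcm; here gcd(6, 7) = 1, so lcm(6, 7) = 6·7 = 42, so 42 ∣ n. Since 3 ∣ 42, it follows that 3 ∣ n.

Not equivalent: only (⇐) holds.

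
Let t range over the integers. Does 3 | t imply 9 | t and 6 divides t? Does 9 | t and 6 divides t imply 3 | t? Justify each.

[⇒] This fails: take t = 3. Certainly 3 ∣ 3, but 9 ∤ 3.

[⇐] Suppose 9 ∣ t and 6 ∣ t. Any common multiple of 9 and 6 is a multiple of their lcm; here lcm(9, 6) = 9·6/gcd(9, 6) = 54/3 = 18, so 18 ∣ t. Since 3 ∣ 18, it follows that 3 ∣ t.

Only the reverse direction holds.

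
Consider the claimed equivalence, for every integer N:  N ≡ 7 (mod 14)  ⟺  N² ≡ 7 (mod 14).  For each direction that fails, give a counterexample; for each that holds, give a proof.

Forward direction. Suppose N ≡ 7 (mod 14). Write N = 14j + 7. Then (14j + 7)² = 196j² + 196j + 49 = 14(14j² + 14j + 3) + 7, so N² ≡ 7 (mod 14).

Converse. Suppose N² ≡ 7 (mod 14). The only residue r in {0, …, 13} with r² ≡ 7 (mod 14) is r = 7, so N ≡ 7 (mod 14).

The biconditional holds.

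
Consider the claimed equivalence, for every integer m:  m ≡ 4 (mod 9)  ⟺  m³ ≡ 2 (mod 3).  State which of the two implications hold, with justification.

[⇒] This fails: take m = 4. Then 4 ≡ 4 (mod 9), but 4³ = 64 ≡ 1 (mod 3), not 2.

[⇐] This fails: take m = 2. Then 2³ = 8 ≡ 2 (mod 3), yet 2 ≡ 2 (mod 9), not 4.

Neither direction holds.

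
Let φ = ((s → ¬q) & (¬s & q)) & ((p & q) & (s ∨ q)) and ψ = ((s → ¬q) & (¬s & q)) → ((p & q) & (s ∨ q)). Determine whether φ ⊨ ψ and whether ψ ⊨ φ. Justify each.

Only the forward direction holds.

(⟸) This fails. Under s = F, q = F, p = F, the left side is false but the right side is true.

(⟹) Assume the antecedent. If s is true, the antecedent cannot hold. If s is false, the antecedent forces (s = F, q = T, p = T), and the consequent holds there. Either way the consequent holds.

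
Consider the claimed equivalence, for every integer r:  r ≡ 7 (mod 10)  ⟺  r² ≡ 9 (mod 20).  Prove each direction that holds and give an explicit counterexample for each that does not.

(→) Suppose r ≡ 7 (mod 10). Working modulo 20, r ∈ {7, 17}; for each such r, r² ≡ 9 (mod 20).

(←) This fails: take r = 3. Then 3² = 9 ≡ 9 (mod 20), yet 3 ≡ 3 (mod 10), not 7.

(⇒) holds; (⇐) fails.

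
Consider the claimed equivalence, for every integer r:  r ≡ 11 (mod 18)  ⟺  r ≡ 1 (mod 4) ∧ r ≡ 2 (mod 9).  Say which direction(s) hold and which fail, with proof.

Forward direction. This fails: r = 11 gives 11 ≡ 11 (mod 18) but 11 ≡ 3 (mod 4), so the conjunction on the right does not hold.

Converse. If r ≡ 1 (mod 4) and r ≡ 2 (mod 9), then by the Chinese remainder theorem r ≡ 29 (mod 36). Since 29 ≡ 11 (mod 18) and 18 ∣ 36, we get r ≡ 11 (mod 18).

The forward direction fails; the converse holds.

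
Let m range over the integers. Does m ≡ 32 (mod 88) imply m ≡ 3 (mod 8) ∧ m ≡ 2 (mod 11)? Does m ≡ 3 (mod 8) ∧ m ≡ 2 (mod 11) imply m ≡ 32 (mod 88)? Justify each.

(⇒) This fails: m = 32 gives 32 ≡ 32 (mod 88) but 32 ≡ 0 (mod 8), so the conjunction on the right does not hold.

(⇐) This fails: m = 35 satisfies both congruences on the right (35 ≡ 3 mod 8 and 35 ≡ 2 mod 11) yet 35 ≡ 35 (mod 88), not 32.

Both directions fail.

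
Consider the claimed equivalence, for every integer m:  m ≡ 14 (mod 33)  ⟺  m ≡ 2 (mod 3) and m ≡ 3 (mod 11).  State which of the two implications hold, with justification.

[⇐] If m ≡ 2 (mod 3) and m ≡ 3 (mod 11), then by the Chinese remainder theorem m ≡ 14 (mod 33). This is exactly m ≡ 14 (mod 33).

[⇒] Suppose m ≡ 14 (mod 33); write m = 33j + 14. Since 3 ∣ 33, reducing mod 3 gives m ≡ 14 ≡ 2 (mod 3); since 11 ∣ 33, reducing mod 11 gives m ≡ 14 ≡ 3 (mod 11).

The biconditional holds.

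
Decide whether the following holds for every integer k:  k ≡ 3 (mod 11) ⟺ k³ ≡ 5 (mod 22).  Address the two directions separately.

(⇒) fails; (⇐) holds.

(⟹) This fails: take k = 14. Then 14 ≡ 3 (mod 11), but 14³ = 2744 ≡ 16 (mod 22), not 5.

(⟸) Conversely, the residues r modulo 22 with r³ ≡ 5 (mod 22) are exactly {3}, and each is ≡ 3 (mod 11).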